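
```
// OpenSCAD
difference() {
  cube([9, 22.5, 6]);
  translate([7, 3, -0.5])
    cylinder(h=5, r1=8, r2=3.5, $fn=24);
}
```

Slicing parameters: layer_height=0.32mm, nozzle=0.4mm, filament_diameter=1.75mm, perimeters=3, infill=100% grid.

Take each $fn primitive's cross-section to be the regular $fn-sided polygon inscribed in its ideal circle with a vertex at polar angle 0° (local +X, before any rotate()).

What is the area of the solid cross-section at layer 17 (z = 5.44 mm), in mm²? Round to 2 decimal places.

At z = 5.44 mm: the cube is present — its section is the full 9×22.5 rectangle (area 202.50 mm²); the cone at (7, 3) is absent (z outside [-0.5, 4.5]); After the difference (first − rest): none of the subtracted shapes is present at this height, so the 9×22.5 cube is unchanged — area = 202.50 mm². Overall, the cross-section is a single solid region. Net area = 202.50 mm².

202.50 mm²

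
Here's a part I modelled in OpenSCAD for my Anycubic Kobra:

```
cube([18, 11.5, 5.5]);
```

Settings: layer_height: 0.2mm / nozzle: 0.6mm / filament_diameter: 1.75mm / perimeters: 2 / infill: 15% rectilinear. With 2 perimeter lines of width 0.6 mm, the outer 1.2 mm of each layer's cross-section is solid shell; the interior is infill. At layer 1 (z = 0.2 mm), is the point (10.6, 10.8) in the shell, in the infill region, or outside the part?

shell

At z = 0.2 mm: the cube is present — its section is the full 18×11.5 rectangle. Overall, the cross-section is a single solid region. The nearest boundary edge runs (18.00, 11.50)→(0.00, 11.50); distance from the point to it = 0.70 mm. The point is inside the cross-section, 0.70 mm from the nearest boundary — within the 1.2 mm shell band (2 × 0.6).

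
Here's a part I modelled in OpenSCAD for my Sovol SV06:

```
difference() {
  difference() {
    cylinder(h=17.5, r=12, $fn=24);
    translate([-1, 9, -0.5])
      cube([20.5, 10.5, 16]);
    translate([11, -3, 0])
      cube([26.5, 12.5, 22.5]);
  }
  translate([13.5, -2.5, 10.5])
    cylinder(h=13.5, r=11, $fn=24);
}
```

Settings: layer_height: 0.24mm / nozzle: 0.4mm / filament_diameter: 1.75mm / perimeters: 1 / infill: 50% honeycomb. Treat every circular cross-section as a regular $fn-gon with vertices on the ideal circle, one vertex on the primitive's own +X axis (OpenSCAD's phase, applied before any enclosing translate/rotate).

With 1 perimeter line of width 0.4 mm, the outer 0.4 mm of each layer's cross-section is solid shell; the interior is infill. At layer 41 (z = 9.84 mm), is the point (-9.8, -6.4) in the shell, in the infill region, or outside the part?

shell

At z = 9.84 mm: the r=12 cylinder gives a regular 24-gon of circumradius 12 (constant along its height); the 20.5×10.5 cube at (-1, 9) contributes its full rectangle; the 26.5×12.5 cube at (11, -3) contributes its full rectangle; Taking the first minus the rest: starting from the r=12 cylinder, the 20.5×10.5 cube at (-1, 9) partially overlaps it — only the 18.64 mm² overlap (of its 215.25 mm²) is removed, clipping the outline; the 26.5×12.5 cube at (11, -3) partially overlaps it — only the 5.30 mm² overlap (of its 331.25 mm²) is removed, clipping the outline — 1 connected region; the cylinder at (13.5, -2.5) is absent (z outside [10.5, 24]); Taking the first minus the rest: none of the subtracted shapes is present at this height, so the result so far is unchanged — 1 connected region. Overall, the cross-section is a single solid region. The nearest boundary edge runs (-8.49, -8.49)→(-10.39, -6.00); distance from the point to it = 0.23 mm. The point is inside the cross-section, 0.23 mm from the nearest boundary — within the 0.4 mm shell band (1 × 0.4).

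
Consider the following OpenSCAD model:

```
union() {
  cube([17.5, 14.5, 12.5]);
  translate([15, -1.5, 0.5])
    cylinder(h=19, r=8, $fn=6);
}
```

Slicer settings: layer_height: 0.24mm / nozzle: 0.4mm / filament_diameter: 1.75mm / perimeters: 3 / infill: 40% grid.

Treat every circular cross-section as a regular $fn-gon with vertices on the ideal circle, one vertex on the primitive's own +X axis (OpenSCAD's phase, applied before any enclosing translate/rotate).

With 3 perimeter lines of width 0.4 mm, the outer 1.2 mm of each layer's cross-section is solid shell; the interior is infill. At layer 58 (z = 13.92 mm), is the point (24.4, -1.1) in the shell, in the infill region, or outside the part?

At z = 13.92 mm: the cube does not reach this height (z outside [0, 12.5]); the r=8 cylinder at (15, -1.5) gives a regular 6-gon of circumradius 8 (constant along its height); Taking the union: only the r=8 cylinder at (15, -1.5) is present, so the union is just that shape — 1 connected region. Overall, the cross-section is a single solid region. The nearest boundary edge runs (23.00, -1.50)→(19.00, 5.43); distance from the point to it = 1.46 mm. The point is not inside any of the regions above, so it lies outside the cross-section (1.46 mm from the nearest boundary).

outside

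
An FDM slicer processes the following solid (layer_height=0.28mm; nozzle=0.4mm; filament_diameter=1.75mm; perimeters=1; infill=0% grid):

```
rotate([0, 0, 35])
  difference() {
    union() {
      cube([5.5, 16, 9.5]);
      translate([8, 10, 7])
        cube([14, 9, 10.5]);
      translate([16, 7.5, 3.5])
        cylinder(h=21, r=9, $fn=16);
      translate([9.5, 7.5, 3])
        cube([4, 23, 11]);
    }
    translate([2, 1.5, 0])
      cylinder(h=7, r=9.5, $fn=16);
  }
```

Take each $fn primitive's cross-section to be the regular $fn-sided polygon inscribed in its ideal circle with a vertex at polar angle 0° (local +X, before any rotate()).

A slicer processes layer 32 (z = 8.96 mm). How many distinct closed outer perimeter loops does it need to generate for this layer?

2

At z = 8.96 mm: the cube (footprint 5.5×16) is included at this height; the cube at (8, 10) (footprint 14×9) is included at this height; the cylinder at (16, 7.5): section is a regular 16-gon, circumradius r=9; the 4×23 cube at (9.5, 7.5) contributes its full rectangle; Merging all regions: the regions partially overlap (shared area 119.54 mm²), so overlapping operands fuse into one piece — 2 connected regions; the cylinder at (2, 1.5) does not reach this height (z outside [0, 7]); After the difference (first − rest): none of the subtracted shapes is present at this height, so the result so far is unchanged — 2 connected regions; (whole slice rotated 35° about Z — lengths, areas and connectivity unchanged). The result has 2 disconnected regions.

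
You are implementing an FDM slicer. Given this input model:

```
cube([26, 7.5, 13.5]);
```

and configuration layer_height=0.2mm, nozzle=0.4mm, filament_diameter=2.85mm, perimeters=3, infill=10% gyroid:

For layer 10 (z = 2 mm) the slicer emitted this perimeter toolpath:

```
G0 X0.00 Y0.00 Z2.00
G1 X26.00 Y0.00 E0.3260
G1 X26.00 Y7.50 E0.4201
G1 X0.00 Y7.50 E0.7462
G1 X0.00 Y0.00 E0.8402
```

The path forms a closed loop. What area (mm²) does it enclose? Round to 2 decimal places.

195.00 mm²

Apply the shoelace formula to the sequence of (X, Y) vertices; enclosed area = 195.00 mm².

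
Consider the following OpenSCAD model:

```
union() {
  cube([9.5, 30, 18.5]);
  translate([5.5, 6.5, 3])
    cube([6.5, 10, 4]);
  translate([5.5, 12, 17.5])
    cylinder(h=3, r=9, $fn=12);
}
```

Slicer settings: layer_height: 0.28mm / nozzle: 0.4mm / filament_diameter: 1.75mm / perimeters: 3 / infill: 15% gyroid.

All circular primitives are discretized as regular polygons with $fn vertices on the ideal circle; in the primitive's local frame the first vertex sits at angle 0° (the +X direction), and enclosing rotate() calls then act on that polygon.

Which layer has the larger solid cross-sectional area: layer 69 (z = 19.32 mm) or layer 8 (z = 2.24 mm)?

Layer 69 (z = 19.32): the cube is not intersected at this z (z outside [0, 18.5]); the cube at (5.5, 6.5) is not intersected at this z (z outside [3, 7]); the r=9 cylinder at (5.5, 12) gives a regular 12-gon of circumradius 9 (constant along its height) (area = (12/2)·9.000²·sin(360°/12) = 243.00 mm²); Taking the union: only the r=9 cylinder at (5.5, 12) is present, so the union is just that shape — area = 243.00 mm². So its area = 243.00 mm². Layer 8 (z = 2.24): the 9.5×30 cube contributes its full rectangle (area 285.00 mm²); the cube at (5.5, 6.5) does not reach this height (z outside [3, 7]); the cylinder at (5.5, 12) is absent (z outside [17.5, 20.5]); Combining (union): only the 9.5×30 cube is present, so the union is just that shape — area = 285.00 mm². So its area = 285.00 mm². Layer 8 is larger (285.00 vs 243.00 mm²).

layer 8 (z = 2.24 mm)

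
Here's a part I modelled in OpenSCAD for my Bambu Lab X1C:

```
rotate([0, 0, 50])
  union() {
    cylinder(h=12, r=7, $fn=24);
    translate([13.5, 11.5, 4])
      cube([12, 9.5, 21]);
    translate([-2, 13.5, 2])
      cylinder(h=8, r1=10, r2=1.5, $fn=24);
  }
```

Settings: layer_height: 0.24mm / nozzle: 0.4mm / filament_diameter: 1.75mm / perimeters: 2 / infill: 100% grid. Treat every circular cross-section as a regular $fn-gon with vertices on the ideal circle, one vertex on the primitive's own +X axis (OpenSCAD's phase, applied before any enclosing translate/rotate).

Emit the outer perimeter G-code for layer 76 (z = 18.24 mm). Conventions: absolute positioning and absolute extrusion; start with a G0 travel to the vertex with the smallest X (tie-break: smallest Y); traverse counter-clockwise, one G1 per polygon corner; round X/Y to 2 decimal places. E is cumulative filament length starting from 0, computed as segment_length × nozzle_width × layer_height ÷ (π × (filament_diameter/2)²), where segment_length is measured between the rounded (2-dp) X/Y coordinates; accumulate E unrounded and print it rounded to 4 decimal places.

At z = 18.24 mm: the cylinder does not reach this height (z outside [0, 12]); the cube at (13.5, 11.5) is present — its section is the full 12×9.5 rectangle; the cone at (-2, 13.5) does not reach this height (z outside [2, 10]); Merging all regions: only the 12×9.5 cube at (13.5, 11.5) is present, so the union is just that shape — 1 connected region; (whole slice rotated 50° about Z — lengths, areas and connectivity unchanged). The outline is a single polygon with 4 vertices. Extrusion per mm of travel: 0.4 × 0.24 / (π × 0.875²) = 0.039912. Accumulating E over each segment gives final E = 1.7163.

G0 X-7.41 Y23.84 Z18.24
G1 X-0.13 Y17.73 E0.3793
G1 X7.58 Y26.93 E0.8584
G1 X0.30 Y33.03 E1.2375
G1 X-7.41 Y23.84 E1.7163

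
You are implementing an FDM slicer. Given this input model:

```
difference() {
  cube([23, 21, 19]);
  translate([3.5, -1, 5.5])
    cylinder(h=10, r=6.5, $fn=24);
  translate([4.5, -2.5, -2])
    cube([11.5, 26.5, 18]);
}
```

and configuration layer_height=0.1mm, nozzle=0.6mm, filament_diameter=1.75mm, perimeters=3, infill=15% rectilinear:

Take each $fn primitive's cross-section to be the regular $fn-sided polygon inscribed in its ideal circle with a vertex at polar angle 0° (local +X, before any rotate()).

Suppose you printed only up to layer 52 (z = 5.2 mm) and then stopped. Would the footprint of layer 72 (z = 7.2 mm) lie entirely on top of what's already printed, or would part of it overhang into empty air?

entirely on top

Compare the two slices. At z = 5.2: the 23×21 cube contributes its full rectangle (area 483.00 mm²); the cylinder at (3.5, -1) is absent (z outside [5.5, 15.5]); the 11.5×26.5 cube at (4.5, -2.5) contributes its full rectangle (area 304.75 mm²); Subtracting the remaining from the first: starting from the 23×21 cube (483.00 mm²), the 11.5×26.5 cube at (4.5, -2.5) partially overlaps it — only the 241.50 mm² overlap (of its 304.75 mm²) is removed, clipping the outline — area = 241.50 mm². At z = 7.2: the 23×21 cube contributes its full rectangle (area 483.00 mm²); the r=6.5 cylinder at (3.5, -1) contributes a regular 24-gon of circumradius 6.5 (area = (24/2)·6.500²·sin(360°/24) = 131.22 mm²); the 11.5×26.5 cube at (4.5, -2.5) contributes its full rectangle (area 304.75 mm²); After the difference (first − rest): starting from the 23×21 cube (483.00 mm²), the r=6.5 cylinder at (3.5, -1) partially overlaps it — only the 44.34 mm² overlap (of its 131.22 mm²) is removed, clipping the outline; the 11.5×26.5 cube at (4.5, -2.5) partially overlaps it — only the 220.56 mm² overlap (of its 304.75 mm²) is removed, clipping the outline — area = 218.10 mm². Checking containment: the cross-section at z = 7.2 is a subset of the cross-section at z = 5.2.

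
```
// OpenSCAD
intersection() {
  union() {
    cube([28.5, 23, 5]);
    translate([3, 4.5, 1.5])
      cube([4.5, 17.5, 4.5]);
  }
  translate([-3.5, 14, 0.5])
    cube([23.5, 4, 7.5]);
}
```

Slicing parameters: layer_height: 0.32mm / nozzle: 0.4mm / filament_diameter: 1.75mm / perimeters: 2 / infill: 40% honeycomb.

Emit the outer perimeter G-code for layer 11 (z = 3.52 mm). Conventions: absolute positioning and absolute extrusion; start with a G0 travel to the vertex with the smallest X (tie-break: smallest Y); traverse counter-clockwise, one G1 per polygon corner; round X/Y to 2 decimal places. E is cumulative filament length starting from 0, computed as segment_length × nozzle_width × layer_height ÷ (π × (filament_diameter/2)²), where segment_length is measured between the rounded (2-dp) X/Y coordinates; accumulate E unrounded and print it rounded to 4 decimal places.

At z = 3.52 mm: the 28.5×23 cube contributes its full rectangle; the cube at (3, 4.5) is present — its section is the full 4.5×17.5 rectangle; Merging all regions: the 4.5×17.5 cube at (3, 4.5) lies entirely inside the 28.5×23 cube, so the union is just the 28.5×23 cube — 1 connected region; the 23.5×4 cube at (-3.5, 14) contributes its full rectangle; After intersecting: the 23.5×4 cube at (-3.5, 14) partially overlaps the result so far; clipping to the common part keeps 80.00 mm² — 1 connected region. The outline is a single polygon with 4 vertices. Extrusion per mm of travel: 0.4 × 0.32 / (π × 0.875²) = 0.053216. Accumulating E over each segment gives final E = 2.5544.

G0 X0.00 Y14.00 Z3.52
G1 X20.00 Y14.00 E1.0643
G1 X20.00 Y18.00 E1.2772
G1 X0.00 Y18.00 E2.3415
G1 X0.00 Y14.00 E2.5544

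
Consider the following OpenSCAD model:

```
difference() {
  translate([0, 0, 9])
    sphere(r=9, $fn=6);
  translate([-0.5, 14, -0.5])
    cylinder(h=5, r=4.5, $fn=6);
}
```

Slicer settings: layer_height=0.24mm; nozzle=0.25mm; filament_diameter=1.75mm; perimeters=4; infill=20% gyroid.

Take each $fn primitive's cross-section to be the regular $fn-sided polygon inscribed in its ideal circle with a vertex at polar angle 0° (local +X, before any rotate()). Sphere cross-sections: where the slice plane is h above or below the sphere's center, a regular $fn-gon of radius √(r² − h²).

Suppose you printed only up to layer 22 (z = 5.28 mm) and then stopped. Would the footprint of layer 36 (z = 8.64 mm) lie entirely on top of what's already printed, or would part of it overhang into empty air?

Compare the two slices. At z = 5.28: the sphere: section is a regular 6-gon, circumradius = √(r²−h²) = √(9²−3.72²) = 8.195 (area = (6/2)·8.195²·sin(360°/6) = 174.49 mm²); the cylinder at (-0.5, 14) does not reach this height (z outside [-0.5, 4.5]); Subtracting the remaining from the first: none of the subtracted shapes is present at this height, so the r=9 sphere is unchanged — area = 174.49 mm². At z = 8.64: the sphere: section is a regular 6-gon, circumradius = √(r²−h²) = √(9²−0.36²) = 8.993 (area = (6/2)·8.993²·sin(360°/6) = 210.11 mm²); the cylinder at (-0.5, 14) is absent (z outside [-0.5, 4.5]); After the difference (first − rest): none of the subtracted shapes is present at this height, so the r=9 sphere is unchanged — area = 210.11 mm². Checking containment: at z = 8.64 the cross-section extends beyond the z = 5.28 cross-section by about 35.62 mm².

part overhangs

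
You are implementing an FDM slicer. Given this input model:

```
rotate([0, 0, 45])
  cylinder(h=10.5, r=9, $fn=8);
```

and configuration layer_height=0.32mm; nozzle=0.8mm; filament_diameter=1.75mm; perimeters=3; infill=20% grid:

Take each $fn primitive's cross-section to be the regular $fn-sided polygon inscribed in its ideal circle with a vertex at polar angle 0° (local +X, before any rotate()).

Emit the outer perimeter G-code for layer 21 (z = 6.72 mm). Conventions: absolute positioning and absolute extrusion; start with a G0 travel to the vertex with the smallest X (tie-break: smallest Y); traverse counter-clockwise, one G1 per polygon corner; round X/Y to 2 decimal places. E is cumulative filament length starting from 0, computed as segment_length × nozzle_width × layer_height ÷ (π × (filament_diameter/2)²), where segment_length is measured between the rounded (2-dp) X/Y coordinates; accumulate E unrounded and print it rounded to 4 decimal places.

At z = 6.72 mm: the r=9 cylinder contributes a regular 8-gon of circumradius 9; (whole slice rotated 45° about Z — lengths, areas and connectivity unchanged). The outline is a single polygon with 8 vertices. Extrusion per mm of travel: 0.8 × 0.32 / (π × 0.875²) = 0.106432. Accumulating E over each segment gives final E = 5.8633.

G0 X-9.00 Y0.00 Z6.72
G1 X-6.36 Y-6.36 E0.7329
G1 X0.00 Y-9.00 E1.4658
G1 X6.36 Y-6.36 E2.1987
G1 X9.00 Y0.00 E2.9316
G1 X6.36 Y6.36 E3.6646
G1 X0.00 Y9.00 E4.3975
G1 X-6.36 Y6.36 E5.1304
G1 X-9.00 Y0.00 E5.8633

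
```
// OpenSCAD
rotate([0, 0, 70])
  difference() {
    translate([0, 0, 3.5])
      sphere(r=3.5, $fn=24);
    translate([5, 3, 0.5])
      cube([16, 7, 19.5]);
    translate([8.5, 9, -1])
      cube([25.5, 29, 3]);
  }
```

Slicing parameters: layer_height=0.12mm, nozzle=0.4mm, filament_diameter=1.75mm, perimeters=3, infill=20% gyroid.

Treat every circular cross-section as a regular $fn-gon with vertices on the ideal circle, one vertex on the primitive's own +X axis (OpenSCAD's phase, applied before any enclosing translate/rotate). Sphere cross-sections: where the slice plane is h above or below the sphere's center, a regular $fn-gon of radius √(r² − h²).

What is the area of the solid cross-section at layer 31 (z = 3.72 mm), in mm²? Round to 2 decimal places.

37.90 mm²

At z = 3.72 mm: the sphere: section is a regular 24-gon, circumradius = √(r²−h²) = √(3.5²−0.22²) = 3.493 (area = (24/2)·3.493²·sin(360°/24) = 37.90 mm²); the cube at (5, 3) (footprint 16×7) is included at this height (area 112.00 mm²); the cube at (8.5, 9) does not reach this height (z outside [-1, 2]); Taking the first minus the rest: starting from the r=3.5 sphere (37.90 mm²), the 16×7 cube at (5, 3) misses the remaining region (no effect) — area = 37.90 mm²; (whole slice rotated 70° about Z — lengths, areas and connectivity unchanged). Overall, the cross-section is a single solid region. Net area = 37.90 mm².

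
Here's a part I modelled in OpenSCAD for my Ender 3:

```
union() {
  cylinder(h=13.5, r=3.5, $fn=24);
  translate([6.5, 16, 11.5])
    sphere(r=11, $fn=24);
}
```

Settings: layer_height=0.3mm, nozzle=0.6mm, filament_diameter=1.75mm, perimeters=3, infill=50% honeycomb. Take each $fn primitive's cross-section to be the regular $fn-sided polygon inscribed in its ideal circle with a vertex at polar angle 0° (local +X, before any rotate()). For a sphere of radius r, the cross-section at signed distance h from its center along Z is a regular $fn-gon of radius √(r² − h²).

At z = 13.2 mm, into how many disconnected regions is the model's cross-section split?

At z = 13.2 mm: the r=3.5 cylinder contributes a regular 24-gon of circumradius 3.5; the r=11 sphere at (6.5, 16) contributes a regular 24-gon of circumradius √(11²−1.7²) = 10.868; Taking the union: the 2 present regions are separate (no shared area or edge), so areas and boundary lengths simply add and each stays a separate island — 2 connected regions. The result has 2 disconnected regions.

2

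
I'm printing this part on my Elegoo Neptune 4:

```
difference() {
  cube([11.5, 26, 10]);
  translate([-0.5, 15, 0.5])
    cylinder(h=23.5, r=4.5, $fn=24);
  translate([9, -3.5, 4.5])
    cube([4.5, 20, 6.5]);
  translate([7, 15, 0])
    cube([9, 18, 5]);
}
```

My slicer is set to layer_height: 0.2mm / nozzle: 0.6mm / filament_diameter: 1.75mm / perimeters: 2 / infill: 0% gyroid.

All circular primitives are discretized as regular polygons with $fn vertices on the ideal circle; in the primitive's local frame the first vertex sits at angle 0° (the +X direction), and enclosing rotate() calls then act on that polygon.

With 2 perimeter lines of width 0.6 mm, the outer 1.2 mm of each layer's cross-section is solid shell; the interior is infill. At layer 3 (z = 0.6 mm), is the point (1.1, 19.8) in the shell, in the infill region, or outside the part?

shell

At z = 0.6 mm: the 11.5×26 cube contributes its full rectangle; the cylinder at (-0.5, 15): section is a regular 24-gon, circumradius r=4.5; the cube at (9, -3.5) is absent (z outside [4.5, 11]); the 9×18 cube at (7, 15) contributes its full rectangle; Taking the first minus the rest: starting from the 11.5×26 cube, the r=4.5 cylinder at (-0.5, 15) partially overlaps it — only the 26.98 mm² overlap (of its 62.89 mm²) is removed, clipping the outline; the 9×18 cube at (7, 15) partially overlaps it — only the 49.50 mm² overlap (of its 162.00 mm²) is removed, clipping the outline — 1 connected region. Overall, the cross-section is a single solid region. The nearest boundary edge runs (1.75, 18.90)→(0.66, 19.35); distance from the point to it = 0.59 mm. The point is inside the cross-section, 0.59 mm from the nearest boundary — within the 1.2 mm shell band (2 × 0.6).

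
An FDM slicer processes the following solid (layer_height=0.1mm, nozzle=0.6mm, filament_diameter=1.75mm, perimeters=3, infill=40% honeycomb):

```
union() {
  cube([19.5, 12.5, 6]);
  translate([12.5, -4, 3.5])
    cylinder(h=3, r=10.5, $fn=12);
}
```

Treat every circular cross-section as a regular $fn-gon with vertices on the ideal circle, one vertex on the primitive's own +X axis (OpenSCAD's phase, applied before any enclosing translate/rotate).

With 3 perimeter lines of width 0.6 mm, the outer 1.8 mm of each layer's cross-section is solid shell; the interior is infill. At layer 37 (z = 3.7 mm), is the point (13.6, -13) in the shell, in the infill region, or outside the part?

At z = 3.7 mm: the cube (footprint 19.5×12.5) is included at this height; the cylinder at (12.5, -4): section is a regular 12-gon, circumradius r=10.5; Merging all regions: the regions partially overlap (shared area 80.65 mm²), so overlapping operands fuse into one piece — 1 connected region. Overall, the cross-section is a single solid region. The nearest boundary edge runs (17.75, -13.09)→(12.50, -14.50); distance from the point to it = 1.16 mm. The point is inside the cross-section, 1.16 mm from the nearest boundary — within the 1.8 mm shell band (3 × 0.6).

shell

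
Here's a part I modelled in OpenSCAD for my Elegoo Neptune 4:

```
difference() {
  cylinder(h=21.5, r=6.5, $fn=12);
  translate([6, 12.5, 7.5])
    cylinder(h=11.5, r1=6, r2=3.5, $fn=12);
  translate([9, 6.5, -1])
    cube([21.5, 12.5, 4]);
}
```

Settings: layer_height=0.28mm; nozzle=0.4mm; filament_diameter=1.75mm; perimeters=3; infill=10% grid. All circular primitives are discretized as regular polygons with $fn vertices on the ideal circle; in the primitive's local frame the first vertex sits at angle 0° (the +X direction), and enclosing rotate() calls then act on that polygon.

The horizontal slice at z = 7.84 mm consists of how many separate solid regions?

At z = 7.84 mm: the r=6.5 cylinder contributes a regular 12-gon of circumradius 6.5; the cone at (6, 12.5) contributes a regular 12-gon of circumradius 5.926 (interpolated between r1=6 and r2=3.5 at t=0.030); the cube at (9, 6.5) is absent (z outside [-1, 3]); After the difference (first − rest): starting from the r=6.5 cylinder, the cone at (6, 12.5) misses the remaining region (no effect) — 1 connected region. The result has 1 disconnected region.

1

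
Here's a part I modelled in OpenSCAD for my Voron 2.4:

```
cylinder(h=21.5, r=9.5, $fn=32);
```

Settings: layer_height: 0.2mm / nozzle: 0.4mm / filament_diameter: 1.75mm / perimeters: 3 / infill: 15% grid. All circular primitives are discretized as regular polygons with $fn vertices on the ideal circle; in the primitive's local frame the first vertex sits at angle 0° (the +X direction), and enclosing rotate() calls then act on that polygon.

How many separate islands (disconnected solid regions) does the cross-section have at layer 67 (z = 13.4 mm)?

1

At z = 13.4 mm: the r=9.5 cylinder contributes a regular 32-gon of circumradius 9.5. Overall, the cross-section is a single solid region. Island count = 1.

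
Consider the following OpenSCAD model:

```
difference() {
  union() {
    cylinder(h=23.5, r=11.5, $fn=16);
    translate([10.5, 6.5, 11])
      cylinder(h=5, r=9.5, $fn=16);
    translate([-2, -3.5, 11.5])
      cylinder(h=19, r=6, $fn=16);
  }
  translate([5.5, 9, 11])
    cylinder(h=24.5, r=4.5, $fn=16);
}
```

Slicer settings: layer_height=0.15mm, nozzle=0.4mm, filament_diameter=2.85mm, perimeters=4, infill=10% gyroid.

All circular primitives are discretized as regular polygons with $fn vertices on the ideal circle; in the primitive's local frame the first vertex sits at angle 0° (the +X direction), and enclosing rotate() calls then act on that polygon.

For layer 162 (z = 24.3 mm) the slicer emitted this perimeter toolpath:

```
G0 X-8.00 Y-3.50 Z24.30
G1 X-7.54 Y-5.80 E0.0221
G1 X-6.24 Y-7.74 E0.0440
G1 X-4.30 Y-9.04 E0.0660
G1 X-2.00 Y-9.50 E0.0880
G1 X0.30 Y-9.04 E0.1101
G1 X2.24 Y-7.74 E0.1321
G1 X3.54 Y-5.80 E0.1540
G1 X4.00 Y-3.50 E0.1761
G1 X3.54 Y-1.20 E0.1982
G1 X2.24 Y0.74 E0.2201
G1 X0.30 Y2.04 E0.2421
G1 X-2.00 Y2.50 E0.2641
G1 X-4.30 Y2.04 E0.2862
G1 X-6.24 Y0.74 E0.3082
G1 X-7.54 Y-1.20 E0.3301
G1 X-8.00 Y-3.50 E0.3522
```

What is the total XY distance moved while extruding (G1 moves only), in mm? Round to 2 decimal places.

Sum the Euclidean lengths of each G1 segment: total = 37.45 mm.

37.45 mm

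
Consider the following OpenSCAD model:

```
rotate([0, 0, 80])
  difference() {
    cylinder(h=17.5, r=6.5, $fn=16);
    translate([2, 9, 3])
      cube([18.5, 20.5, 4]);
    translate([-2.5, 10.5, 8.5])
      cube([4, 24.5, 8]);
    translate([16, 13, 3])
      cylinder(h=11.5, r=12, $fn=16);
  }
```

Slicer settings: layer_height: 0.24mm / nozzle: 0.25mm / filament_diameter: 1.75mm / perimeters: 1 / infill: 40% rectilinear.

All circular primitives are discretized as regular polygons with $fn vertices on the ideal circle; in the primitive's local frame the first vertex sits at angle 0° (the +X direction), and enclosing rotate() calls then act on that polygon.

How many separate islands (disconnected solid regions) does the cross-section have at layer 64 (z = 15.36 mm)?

1

At z = 15.36 mm: the cylinder: section is a regular 16-gon, circumradius r=6.5; the cube at (2, 9) does not reach this height (z outside [3, 7]); the 4×24.5 cube at (-2.5, 10.5) contributes its full rectangle; the cylinder at (16, 13) is absent (z outside [3, 14.5]); After the difference (first − rest): starting from the r=6.5 cylinder, the 4×24.5 cube at (-2.5, 10.5) misses the remaining region (no effect) — 1 connected region; (rotated 80° about Z; rotation is an isometry so areas/perimeters/island counts are preserved). Overall, the cross-section is a single solid region. Island count = 1.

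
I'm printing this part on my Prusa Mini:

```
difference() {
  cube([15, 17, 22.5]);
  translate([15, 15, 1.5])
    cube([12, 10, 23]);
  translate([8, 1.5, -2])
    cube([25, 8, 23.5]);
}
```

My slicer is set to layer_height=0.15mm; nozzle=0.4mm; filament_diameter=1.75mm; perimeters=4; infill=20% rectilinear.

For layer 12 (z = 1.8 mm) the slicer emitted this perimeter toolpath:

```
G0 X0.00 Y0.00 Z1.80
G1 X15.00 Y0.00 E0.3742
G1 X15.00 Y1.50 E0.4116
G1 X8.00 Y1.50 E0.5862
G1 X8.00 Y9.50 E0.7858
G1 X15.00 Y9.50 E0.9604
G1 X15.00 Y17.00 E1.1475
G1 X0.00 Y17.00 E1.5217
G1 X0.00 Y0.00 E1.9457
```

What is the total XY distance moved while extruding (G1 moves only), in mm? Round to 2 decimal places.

Sum the Euclidean lengths of each G1 segment: total = 78.00 mm.

78.00 mm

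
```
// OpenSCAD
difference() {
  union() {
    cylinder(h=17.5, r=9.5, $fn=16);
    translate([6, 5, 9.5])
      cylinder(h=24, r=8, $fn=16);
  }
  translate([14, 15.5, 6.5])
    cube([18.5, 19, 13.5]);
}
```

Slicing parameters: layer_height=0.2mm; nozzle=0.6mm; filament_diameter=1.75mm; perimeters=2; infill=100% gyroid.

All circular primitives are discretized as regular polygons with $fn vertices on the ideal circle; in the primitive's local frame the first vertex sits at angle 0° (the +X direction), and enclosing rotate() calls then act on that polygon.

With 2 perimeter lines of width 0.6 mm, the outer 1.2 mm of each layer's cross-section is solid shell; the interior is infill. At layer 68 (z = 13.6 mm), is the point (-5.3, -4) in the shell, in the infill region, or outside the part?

At z = 13.6 mm: the cylinder: section is a regular 16-gon, circumradius r=9.5; the r=8 cylinder at (6, 5) contributes a regular 16-gon of circumradius 8; Merging all regions: the regions partially overlap (shared area 103.27 mm²), so overlapping operands fuse into one piece — 1 connected region; the cube at (14, 15.5) (footprint 18.5×19) is included at this height; Taking the first minus the rest: starting from that combined region, the 18.5×19 cube at (14, 15.5) misses the remaining region (no effect) — 1 connected region. Overall, the cross-section is a single solid region. The nearest boundary edge runs (-6.72, -6.72)→(-8.78, -3.64); distance from the point to it = 2.69 mm. The point is inside the cross-section and 2.69 mm from the nearest boundary — more than the 1.2 mm shell width (2 × 0.6), so it's in the infill interior.

infill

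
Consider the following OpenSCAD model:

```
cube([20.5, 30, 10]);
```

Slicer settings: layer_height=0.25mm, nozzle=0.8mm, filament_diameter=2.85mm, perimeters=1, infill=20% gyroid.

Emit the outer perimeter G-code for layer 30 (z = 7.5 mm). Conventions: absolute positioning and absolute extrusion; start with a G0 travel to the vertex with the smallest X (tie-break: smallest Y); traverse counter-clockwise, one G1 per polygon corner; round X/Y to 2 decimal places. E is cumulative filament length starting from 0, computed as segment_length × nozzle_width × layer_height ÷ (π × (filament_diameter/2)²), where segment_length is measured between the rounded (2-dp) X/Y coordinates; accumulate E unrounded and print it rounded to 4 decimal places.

G0 X0.00 Y0.00 Z7.50
G1 X20.50 Y0.00 E0.6427
G1 X20.50 Y30.00 E1.5832
G1 X0.00 Y30.00 E2.2259
G1 X0.00 Y0.00 E3.1664

At z = 7.5 mm: the 20.5×30 cube contributes its full rectangle. The outline is a single polygon with 4 vertices. Extrusion per mm of travel: 0.8 × 0.25 / (π × 1.425²) = 0.031351. Accumulating E over each segment gives final E = 3.1664.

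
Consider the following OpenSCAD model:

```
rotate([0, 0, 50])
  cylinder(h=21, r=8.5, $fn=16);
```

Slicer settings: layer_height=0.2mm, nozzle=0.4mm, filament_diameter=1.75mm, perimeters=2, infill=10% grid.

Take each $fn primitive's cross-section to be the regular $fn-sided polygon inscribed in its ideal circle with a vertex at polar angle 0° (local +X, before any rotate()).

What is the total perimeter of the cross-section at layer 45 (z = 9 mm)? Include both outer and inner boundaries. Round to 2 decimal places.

53.06 mm

At z = 9 mm: the cylinder: section is a regular 16-gon, circumradius r=8.5 (perimeter = 2·16·8.500·sin(180°/16) = 53.06 mm); (whole slice rotated 50° about Z — lengths, areas and connectivity unchanged). Overall, the cross-section is a single solid region. Total boundary length (outer) = 53.06 mm.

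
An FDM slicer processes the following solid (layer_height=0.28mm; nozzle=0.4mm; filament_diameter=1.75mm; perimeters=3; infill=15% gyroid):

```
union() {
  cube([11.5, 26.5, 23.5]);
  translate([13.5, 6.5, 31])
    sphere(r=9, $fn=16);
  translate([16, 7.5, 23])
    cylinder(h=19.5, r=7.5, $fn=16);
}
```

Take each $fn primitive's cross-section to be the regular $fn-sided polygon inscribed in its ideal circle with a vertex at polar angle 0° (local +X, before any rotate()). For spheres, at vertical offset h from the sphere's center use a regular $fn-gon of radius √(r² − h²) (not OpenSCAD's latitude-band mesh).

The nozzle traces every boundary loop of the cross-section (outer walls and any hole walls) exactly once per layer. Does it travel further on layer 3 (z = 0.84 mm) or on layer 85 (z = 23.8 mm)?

layer 3 (z = 0.84 mm)

Layer 3 (z = 0.84): the cube (footprint 11.5×26.5) is included at this height (perimeter 76.00 mm); the sphere at (13.5, 6.5) does not reach this height (|z−center|=30.160 > r=9); the cylinder at (16, 7.5) does not reach this height (z outside [23, 42.5]); Combining (union): only the 11.5×26.5 cube is present, so the union is just that shape — boundary = 76.00 mm. So its perimeter = 76.00 mm. Layer 85 (z = 23.8): the cube is absent (z outside [0, 23.5]); the r=9 sphere at (13.5, 6.5) slices to a regular 16-gon of circumradius 5.400 (√(r²−h²) with h=7.2 from center) (perimeter = 2·16·5.400·sin(180°/16) = 33.71 mm); the r=7.5 cylinder at (16, 7.5) gives a regular 16-gon of circumradius 7.5 (constant along its height) (perimeter = 2·16·7.500·sin(180°/16) = 46.82 mm); Combining (union): the regions partially overlap (shared area 85.71 mm²), so the edge portions inside another operand are dropped and the merged outline is re-measured after clipping — boundary = 47.43 mm. So its perimeter = 47.43 mm. Layer 3 is larger (76.00 vs 47.43 mm).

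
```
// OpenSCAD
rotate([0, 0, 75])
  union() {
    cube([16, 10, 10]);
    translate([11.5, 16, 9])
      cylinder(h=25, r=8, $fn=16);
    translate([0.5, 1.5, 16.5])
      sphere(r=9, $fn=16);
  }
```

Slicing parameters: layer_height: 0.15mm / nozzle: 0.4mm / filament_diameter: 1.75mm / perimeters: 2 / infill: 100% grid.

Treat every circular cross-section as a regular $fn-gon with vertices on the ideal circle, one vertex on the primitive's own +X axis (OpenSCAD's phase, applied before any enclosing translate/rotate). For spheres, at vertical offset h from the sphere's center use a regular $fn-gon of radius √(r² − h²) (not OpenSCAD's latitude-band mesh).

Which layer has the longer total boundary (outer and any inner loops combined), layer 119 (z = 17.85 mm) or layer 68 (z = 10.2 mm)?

layer 119 (z = 17.85 mm)

Layer 119 (z = 17.85): the cube is absent (z outside [0, 10]); the r=8 cylinder at (11.5, 16) gives a regular 16-gon of circumradius 8 (constant along its height) (perimeter = 2·16·8.000·sin(180°/16) = 49.94 mm); the sphere at (0.5, 1.5): section is a regular 16-gon, circumradius = √(r²−h²) = √(9²−1.35²) = 8.898 (perimeter = 2·16·8.898·sin(180°/16) = 55.55 mm); Merging all regions: the 2 present regions are separate (no shared area or edge), so areas and boundary lengths simply add and each stays a separate island — boundary = 105.49 mm; (whole slice rotated 75° about Z — lengths, areas and connectivity unchanged). So its perimeter = 105.49 mm. Layer 68 (z = 10.2): the cube does not reach this height (z outside [0, 10]); the r=8 cylinder at (11.5, 16) contributes a regular 16-gon of circumradius 8 (perimeter = 2·16·8.000·sin(180°/16) = 49.94 mm); the r=9 sphere at (0.5, 1.5) contributes a regular 16-gon of circumradius √(9²−6.3²) = 6.427 (perimeter = 2·16·6.427·sin(180°/16) = 40.12 mm); Combining (union): the 2 present regions are separate (no shared area or edge), so areas and boundary lengths simply add and each stays a separate island — boundary = 90.07 mm; (whole slice rotated 75° about Z — lengths, areas and connectivity unchanged). So its perimeter = 90.07 mm. Layer 119 is larger (105.49 vs 90.07 mm).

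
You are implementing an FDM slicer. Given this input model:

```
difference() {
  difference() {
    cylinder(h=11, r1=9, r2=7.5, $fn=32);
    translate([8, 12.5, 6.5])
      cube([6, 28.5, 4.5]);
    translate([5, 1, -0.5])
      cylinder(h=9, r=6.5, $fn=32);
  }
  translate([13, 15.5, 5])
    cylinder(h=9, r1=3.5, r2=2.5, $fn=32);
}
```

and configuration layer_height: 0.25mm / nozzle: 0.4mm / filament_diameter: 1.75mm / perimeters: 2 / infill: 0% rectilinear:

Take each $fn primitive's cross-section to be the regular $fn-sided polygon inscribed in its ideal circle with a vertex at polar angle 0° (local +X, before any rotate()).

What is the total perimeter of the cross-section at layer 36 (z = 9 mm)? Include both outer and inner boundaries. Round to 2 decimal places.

48.76 mm

At z = 9 mm: the cone contributes a regular 32-gon of circumradius 7.773 (interpolated between r1=9 and r2=7.5 at t=0.818) (perimeter = 2·32·7.773·sin(180°/32) = 48.76 mm); the 6×28.5 cube at (8, 12.5) contributes its full rectangle (perimeter 69.00 mm); the cylinder at (5, 1) is not intersected at this z (z outside [-0.5, 8.5]); Taking the first minus the rest: starting from the cone, the 6×28.5 cube at (8, 12.5) misses the remaining region (no effect) — boundary = 48.76 mm; the cone at (13, 15.5): at t=0.444 of its height the radius interpolates to r₁+(r₂−r₁)t = 3.056, giving a regular 32-gon of that circumradius (perimeter = 2·32·3.056·sin(180°/32) = 19.17 mm); Taking the first minus the rest: starting from the result so far, the cone at (13, 15.5) misses the remaining region (no effect) — boundary = 48.76 mm. Overall, the cross-section is a single solid region. Total boundary length (outer) = 48.76 mm.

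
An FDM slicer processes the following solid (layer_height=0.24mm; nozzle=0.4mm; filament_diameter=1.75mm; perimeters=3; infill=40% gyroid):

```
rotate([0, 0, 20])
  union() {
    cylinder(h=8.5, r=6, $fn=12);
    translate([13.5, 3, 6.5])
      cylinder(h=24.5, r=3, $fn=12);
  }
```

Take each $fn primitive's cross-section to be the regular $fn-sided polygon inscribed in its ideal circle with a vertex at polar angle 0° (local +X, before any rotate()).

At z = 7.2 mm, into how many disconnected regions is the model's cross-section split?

2

At z = 7.2 mm: the cylinder: section is a regular 12-gon, circumradius r=6; the r=3 cylinder at (13.5, 3) contributes a regular 12-gon of circumradius 3; Taking the union: the 2 present regions are separate (no shared area or edge), so areas and boundary lengths simply add and each stays a separate island — 2 connected regions; (rotated 20° about Z; rotation is an isometry so areas/perimeters/island counts are preserved). The result has 2 disconnected regions.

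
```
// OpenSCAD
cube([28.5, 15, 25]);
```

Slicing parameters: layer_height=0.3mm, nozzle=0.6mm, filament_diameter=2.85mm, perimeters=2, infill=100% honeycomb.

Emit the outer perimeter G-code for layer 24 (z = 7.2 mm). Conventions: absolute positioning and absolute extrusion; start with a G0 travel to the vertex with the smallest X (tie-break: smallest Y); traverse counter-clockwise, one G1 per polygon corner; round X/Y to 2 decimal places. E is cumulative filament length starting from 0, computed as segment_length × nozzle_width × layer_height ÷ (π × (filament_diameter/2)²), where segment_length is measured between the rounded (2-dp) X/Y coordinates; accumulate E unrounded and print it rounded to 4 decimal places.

At z = 7.2 mm: the 28.5×15 cube contributes its full rectangle. The outline is a single polygon with 4 vertices. Extrusion per mm of travel: 0.6 × 0.3 / (π × 1.425²) = 0.028216. Accumulating E over each segment gives final E = 2.4548.

G0 X0.00 Y0.00 Z7.20
G1 X28.50 Y0.00 E0.8042
G1 X28.50 Y15.00 E1.2274
G1 X0.00 Y15.00 E2.0315
G1 X0.00 Y0.00 E2.4548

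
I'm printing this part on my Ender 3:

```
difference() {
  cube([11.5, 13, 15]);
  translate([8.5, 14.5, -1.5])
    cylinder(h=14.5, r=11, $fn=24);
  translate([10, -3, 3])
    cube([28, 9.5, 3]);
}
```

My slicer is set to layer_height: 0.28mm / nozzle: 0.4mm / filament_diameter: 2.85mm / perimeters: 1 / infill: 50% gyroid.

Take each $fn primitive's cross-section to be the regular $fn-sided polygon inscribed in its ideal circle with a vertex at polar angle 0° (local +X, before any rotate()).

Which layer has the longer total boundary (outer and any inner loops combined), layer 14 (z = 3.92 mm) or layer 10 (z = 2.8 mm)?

Layer 14 (z = 3.92): the cube (footprint 11.5×13) is included at this height (perimeter 49.00 mm); the cylinder at (8.5, 14.5): section is a regular 24-gon, circumradius r=11 (perimeter = 2·24·11.000·sin(180°/24) = 68.92 mm); the cube at (10, -3) is present — its section is the full 28×9.5 rectangle (perimeter 75.00 mm); After the difference (first − rest): starting from the 11.5×13 cube, the r=11 cylinder at (8.5, 14.5) partially overlaps it — only the 97.65 mm² overlap (of its 375.81 mm²) is removed, clipping the outline; the 28×9.5 cube at (10, -3) partially overlaps it — only the 5.70 mm² overlap (of its 266.00 mm²) is removed, clipping the outline — boundary = 32.67 mm. So its perimeter = 32.67 mm. Layer 10 (z = 2.8): the 11.5×13 cube contributes its full rectangle (perimeter 49.00 mm); the r=11 cylinder at (8.5, 14.5) contributes a regular 24-gon of circumradius 11 (perimeter = 2·24·11.000·sin(180°/24) = 68.92 mm); the cube at (10, -3) is not intersected at this z (z outside [3, 6]); After the difference (first − rest): starting from the 11.5×13 cube, the r=11 cylinder at (8.5, 14.5) partially overlaps it — only the 97.65 mm² overlap (of its 375.81 mm²) is removed, clipping the outline — boundary = 35.94 mm. So its perimeter = 35.94 mm. Layer 10 is larger (35.94 vs 32.67 mm).

layer 10 (z = 2.8 mm)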